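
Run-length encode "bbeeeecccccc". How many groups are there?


Input: bbeeeecccccc
Scanning for consecutive runs:
  Group 1: 'b' x 2 (positions 0-1)
  Group 2: 'e' x 4 (positions 2-5)
  Group 3: 'c' x 6 (positions 6-11)
Total groups: 3

3


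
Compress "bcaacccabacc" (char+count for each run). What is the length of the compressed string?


Input: bcaacccabacc
Runs:
  'b' x 1 => "b1"
  'c' x 1 => "c1"
  'a' x 2 => "a2"
  'c' x 3 => "c3"
  'a' x 1 => "a1"
  'b' x 1 => "b1"
  'a' x 1 => "a1"
  'c' x 2 => "c2"
Compressed: "b1c1a2c3a1b1a1c2"
Compressed length: 16

16


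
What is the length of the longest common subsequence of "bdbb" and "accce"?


LCS of "bdbb" and "accce"
DP table:
           a    c    c    c    e
      0    0    0    0    0    0
  b   0    0    0    0    0    0
  d   0    0    0    0    0    0
  b   0    0    0    0    0    0
  b   0    0    0    0    0    0
LCS length = dp[4][5] = 0

0


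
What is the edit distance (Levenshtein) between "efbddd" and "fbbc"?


Computing edit distance: "efbddd" -> "fbbc"
DP table:
           f    b    b    c
      0    1    2    3    4
  e   1    1    2    3    4
  f   2    1    2    3    4
  b   3    2    1    2    3
  d   4    3    2    2    3
  d   5    4    3    3    3
  d   6    5    4    4    4
Edit distance = dp[6][4] = 4

4


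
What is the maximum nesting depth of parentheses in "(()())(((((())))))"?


Input: "(()())(((((())))))"
Tracking depth:
  Position 0 '(': depth becomes 1
  Position 1 '(': depth becomes 2
  Position 2 ')': depth becomes 1
  Position 3 '(': depth becomes 2
  Position 4 ')': depth becomes 1
  Position 5 ')': depth becomes 0
  Position 6 '(': depth becomes 1
  Position 7 '(': depth becomes 2
  Position 8 '(': depth becomes 3
  Position 9 '(': depth becomes 4
  Position 10 '(': depth becomes 5
  Position 11 '(': depth becomes 6
  Position 12 ')': depth becomes 5
  Position 13 ')': depth becomes 4
  Position 14 ')': depth becomes 3
  Position 15 ')': depth becomes 2
  Position 16 ')': depth becomes 1
  Position 17 ')': depth becomes 0
Maximum depth reached: 6

6


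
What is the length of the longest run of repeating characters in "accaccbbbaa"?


Input: "accaccbbbaa"
Scanning for longest run:
  Position 1 ('c'): new char, reset run to 1
  Position 2 ('c'): continues run of 'c', length=2
  Position 3 ('a'): new char, reset run to 1
  Position 4 ('c'): new char, reset run to 1
  Position 5 ('c'): continues run of 'c', length=2
  Position 6 ('b'): new char, reset run to 1
  Position 7 ('b'): continues run of 'b', length=2
  Position 8 ('b'): continues run of 'b', length=3
  Position 9 ('a'): new char, reset run to 1
  Position 10 ('a'): continues run of 'a', length=2
Longest run: 'b' with length 3

3


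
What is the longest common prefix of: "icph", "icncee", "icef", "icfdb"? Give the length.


Words: icph, icncee, icef, icfdb
  Position 0: all 'i' => match
  Position 1: all 'c' => match
  Position 2: ('p', 'n', 'e', 'f') => mismatch, stop
LCP = "ic" (length 2)

2


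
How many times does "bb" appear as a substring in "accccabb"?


Searching for "bb" in "accccabb"
Scanning each position:
  Position 0: "ac" => no
  Position 1: "cc" => no
  Position 2: "cc" => no
  Position 3: "cc" => no
  Position 4: "ca" => no
  Position 5: "ab" => no
  Position 6: "bb" => MATCH
Total occurrences: 1

1


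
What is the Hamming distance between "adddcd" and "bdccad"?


Comparing "adddcd" and "bdccad" position by position:
  Position 0: 'a' vs 'b' => differ
  Position 1: 'd' vs 'd' => same
  Position 2: 'd' vs 'c' => differ
  Position 3: 'd' vs 'c' => differ
  Position 4: 'c' vs 'a' => differ
  Position 5: 'd' vs 'd' => same
Total differences (Hamming distance): 4

4


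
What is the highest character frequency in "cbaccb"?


Input: cbaccb
Character counts:
  'a': 1
  'b': 2
  'c': 3
Maximum frequency: 3

3


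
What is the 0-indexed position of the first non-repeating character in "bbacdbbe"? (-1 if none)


Input: bbacdbbe
Character frequencies:
  'a': 1
  'b': 4
  'c': 1
  'd': 1
  'e': 1
Scanning left to right for freq == 1:
  Position 0 ('b'): freq=4, skip
  Position 1 ('b'): freq=4, skip
  Position 2 ('a'): unique! => answer = 2

2


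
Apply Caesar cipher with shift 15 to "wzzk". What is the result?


Caesar cipher: shift "wzzk" by 15
  'w' (pos 22) + 15 = pos 11 = 'l'
  'z' (pos 25) + 15 = pos 14 = 'o'
  'z' (pos 25) + 15 = pos 14 = 'o'
  'k' (pos 10) + 15 = pos 25 = 'z'
Result: looz

looz


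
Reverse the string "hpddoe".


Input: hpddoe
Reading characters right to left:
  Position 5: 'e'
  Position 4: 'o'
  Position 3: 'd'
  Position 2: 'd'
  Position 1: 'p'
  Position 0: 'h'
Reversed: eoddph

eoddph


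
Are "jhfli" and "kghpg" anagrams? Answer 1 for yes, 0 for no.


Strings: "jhfli", "kghpg"
Sorted first:  fhijl
Sorted second: gghkp
Differ at position 0: 'f' vs 'g' => not anagrams

0


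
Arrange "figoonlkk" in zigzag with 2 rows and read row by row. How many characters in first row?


Zigzag "figoonlkk" into 2 rows:
Placing characters:
  'f' => row 0
  'i' => row 1
  'g' => row 0
  'o' => row 1
  'o' => row 0
  'n' => row 1
  'l' => row 0
  'k' => row 1
  'k' => row 0
Rows:
  Row 0: "fgolk"
  Row 1: "ionk"
First row length: 5

5


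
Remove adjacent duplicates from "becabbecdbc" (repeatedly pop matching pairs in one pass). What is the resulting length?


Input: becabbecdbc
Stack-based adjacent duplicate removal:
  Read 'b': push. Stack: b
  Read 'e': push. Stack: be
  Read 'c': push. Stack: bec
  Read 'a': push. Stack: beca
  Read 'b': push. Stack: becab
  Read 'b': matches stack top 'b' => pop. Stack: beca
  Read 'e': push. Stack: becae
  Read 'c': push. Stack: becaec
  Read 'd': push. Stack: becaecd
  Read 'b': push. Stack: becaecdb
  Read 'c': push. Stack: becaecdbc
Final stack: "becaecdbc" (length 9)

9


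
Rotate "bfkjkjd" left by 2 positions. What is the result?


Input: "bfkjkjd", rotate left by 2
First 2 characters: "bf"
Remaining characters: "kjkjd"
Concatenate remaining + first: "kjkjd" + "bf" = "kjkjdbf"

kjkjdbf


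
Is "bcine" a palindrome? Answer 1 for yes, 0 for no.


Input: bcine
Reversed: enicb
  Compare pos 0 ('b') with pos 4 ('e'): MISMATCH
  Compare pos 1 ('c') with pos 3 ('n'): MISMATCH
Result: not a palindrome

0


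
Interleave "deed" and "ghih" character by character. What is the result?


Interleaving "deed" and "ghih":
  Position 0: 'd' from first, 'g' from second => "dg"
  Position 1: 'e' from first, 'h' from second => "eh"
  Position 2: 'e' from first, 'i' from second => "ei"
  Position 3: 'd' from first, 'h' from second => "dh"
Result: dgeheidh

dgeheidh


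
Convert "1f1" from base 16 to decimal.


Input: "1f1" in base 16
Positional expansion:
  Digit '1' (value 1) x 16^2 = 256
  Digit 'f' (value 15) x 16^1 = 240
  Digit '1' (value 1) x 16^0 = 1
Sum = 497

497


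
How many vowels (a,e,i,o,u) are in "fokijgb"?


Input: fokijgb
Checking each character:
  'f' at position 0: consonant
  'o' at position 1: vowel (running total: 1)
  'k' at position 2: consonant
  'i' at position 3: vowel (running total: 2)
  'j' at position 4: consonant
  'g' at position 5: consonant
  'b' at position 6: consonant
Total vowels: 2

2


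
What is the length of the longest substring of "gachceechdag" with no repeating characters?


Input: "gachceechdag"
Sliding window (track last position of each char):
  Position 0 ('g'): window [0,0] length 1 -- new best
  Position 1 ('a'): window [0,1] length 2 -- new best
  Position 2 ('c'): window [0,2] length 3 -- new best
  Position 3 ('h'): window [0,3] length 4 -- new best
  Position 4 ('c'): repeat (last at 2), move window start to 3
  Position 4 ('c'): window [3,4] length 2
  Position 5 ('e'): window [3,5] length 3
  Position 6 ('e'): repeat (last at 5), move window start to 6
  Position 6 ('e'): window [6,6] length 1
  Position 7 ('c'): window [6,7] length 2
  Position 8 ('h'): window [6,8] length 3
  Position 9 ('d'): window [6,9] length 4
  Position 10 ('a'): window [6,10] length 5 -- new best
  Position 11 ('g'): window [6,11] length 6 -- new best
Longest substring with no repeats: "echdag" with length 6

6


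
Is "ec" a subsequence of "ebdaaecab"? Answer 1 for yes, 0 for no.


Check if "ec" is a subsequence of "ebdaaecab"
Greedy scan:
  Position 0 ('e'): matches sub[0] = 'e'
  Position 1 ('b'): no match needed
  Position 2 ('d'): no match needed
  Position 3 ('a'): no match needed
  Position 4 ('a'): no match needed
  Position 5 ('e'): no match needed
  Position 6 ('c'): matches sub[1] = 'c'
  Position 7 ('a'): no match needed
  Position 8 ('b'): no match needed
All 2 characters matched => is a subsequence

1


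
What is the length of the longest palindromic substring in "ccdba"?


Input: "ccdba"
Checking substrings for palindromes:
  [0:2] "cc" (len 2) => palindrome
Longest palindromic substring: "cc" with length 2

2


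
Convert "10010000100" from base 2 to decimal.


Input: "10010000100" in base 2
Positional expansion:
  Digit '1' (value 1) x 2^10 = 1024
  Digit '0' (value 0) x 2^9 = 0
  Digit '0' (value 0) x 2^8 = 0
  Digit '1' (value 1) x 2^7 = 128
  Digit '0' (value 0) x 2^6 = 0
  Digit '0' (value 0) x 2^5 = 0
  Digit '0' (value 0) x 2^4 = 0
  Digit '0' (value 0) x 2^3 = 0
  Digit '1' (value 1) x 2^2 = 4
  Digit '0' (value 0) x 2^1 = 0
  Digit '0' (value 0) x 2^0 = 0
Sum = 1156

1156


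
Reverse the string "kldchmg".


Input: kldchmg
Reading characters right to left:
  Position 6: 'g'
  Position 5: 'm'
  Position 4: 'h'
  Position 3: 'c'
  Position 2: 'd'
  Position 1: 'l'
  Position 0: 'k'
Reversed: gmhcdlk

gmhcdlk


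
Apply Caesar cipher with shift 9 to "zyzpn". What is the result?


Caesar cipher: shift "zyzpn" by 9
  'z' (pos 25) + 9 = pos 8 = 'i'
  'y' (pos 24) + 9 = pos 7 = 'h'
  'z' (pos 25) + 9 = pos 8 = 'i'
  'p' (pos 15) + 9 = pos 24 = 'y'
  'n' (pos 13) + 9 = pos 22 = 'w'
Result: ihiyw

ihiyw


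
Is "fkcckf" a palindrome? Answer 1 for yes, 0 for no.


Input: fkcckf
Reversed: fkcckf
  Compare pos 0 ('f') with pos 5 ('f'): match
  Compare pos 1 ('k') with pos 4 ('k'): match
  Compare pos 2 ('c') with pos 3 ('c'): match
Result: palindrome

1


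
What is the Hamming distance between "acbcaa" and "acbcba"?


Comparing "acbcaa" and "acbcba" position by position:
  Position 0: 'a' vs 'a' => same
  Position 1: 'c' vs 'c' => same
  Position 2: 'b' vs 'b' => same
  Position 3: 'c' vs 'c' => same
  Position 4: 'a' vs 'b' => differ
  Position 5: 'a' vs 'a' => same
Total differences (Hamming distance): 1

1


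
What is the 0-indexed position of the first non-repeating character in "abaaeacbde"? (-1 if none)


Input: abaaeacbde
Character frequencies:
  'a': 4
  'b': 2
  'c': 1
  'd': 1
  'e': 2
Scanning left to right for freq == 1:
  Position 0 ('a'): freq=4, skip
  Position 1 ('b'): freq=2, skip
  Position 2 ('a'): freq=4, skip
  Position 3 ('a'): freq=4, skip
  Position 4 ('e'): freq=2, skip
  Position 5 ('a'): freq=4, skip
  Position 6 ('c'): unique! => answer = 6

6


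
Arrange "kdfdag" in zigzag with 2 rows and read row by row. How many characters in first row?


Zigzag "kdfdag" into 2 rows:
Placing characters:
  'k' => row 0
  'd' => row 1
  'f' => row 0
  'd' => row 1
  'a' => row 0
  'g' => row 1
Rows:
  Row 0: "kfa"
  Row 1: "ddg"
First row length: 3

3


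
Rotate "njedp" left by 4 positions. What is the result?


Input: "njedp", rotate left by 4
First 4 characters: "njed"
Remaining characters: "p"
Concatenate remaining + first: "p" + "njed" = "pnjed"

pnjed


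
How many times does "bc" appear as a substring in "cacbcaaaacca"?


Searching for "bc" in "cacbcaaaacca"
Scanning each position:
  Position 0: "ca" => no
  Position 1: "ac" => no
  Position 2: "cb" => no
  Position 3: "bc" => MATCH
  Position 4: "ca" => no
  Position 5: "aa" => no
  Position 6: "aa" => no
  Position 7: "aa" => no
  Position 8: "ac" => no
  Position 9: "cc" => no
  Position 10: "ca" => no
Total occurrences: 1

1


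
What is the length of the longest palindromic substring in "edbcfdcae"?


Input: "edbcfdcae"
Checking substrings for palindromes:
  No multi-char palindromic substrings found
Longest palindromic substring: "e" with length 1

1


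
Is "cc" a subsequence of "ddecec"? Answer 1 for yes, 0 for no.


Check if "cc" is a subsequence of "ddecec"
Greedy scan:
  Position 0 ('d'): no match needed
  Position 1 ('d'): no match needed
  Position 2 ('e'): no match needed
  Position 3 ('c'): matches sub[0] = 'c'
  Position 4 ('e'): no match needed
  Position 5 ('c'): matches sub[1] = 'c'
All 2 characters matched => is a subsequence

1


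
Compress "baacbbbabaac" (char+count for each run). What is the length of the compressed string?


Input: baacbbbabaac
Runs:
  'b' x 1 => "b1"
  'a' x 2 => "a2"
  'c' x 1 => "c1"
  'b' x 3 => "b3"
  'a' x 1 => "a1"
  'b' x 1 => "b1"
  'a' x 2 => "a2"
  'c' x 1 => "c1"
Compressed: "b1a2c1b3a1b1a2c1"
Compressed length: 16

16


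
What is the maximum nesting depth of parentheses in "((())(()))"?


Input: "((())(()))"
Tracking depth:
  Position 0 '(': depth becomes 1
  Position 1 '(': depth becomes 2
  Position 2 '(': depth becomes 3
  Position 3 ')': depth becomes 2
  Position 4 ')': depth becomes 1
  Position 5 '(': depth becomes 2
  Position 6 '(': depth becomes 3
  Position 7 ')': depth becomes 2
  Position 8 ')': depth becomes 1
  Position 9 ')': depth becomes 0
Maximum depth reached: 3

3


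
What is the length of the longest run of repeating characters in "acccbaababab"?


Input: "acccbaababab"
Scanning for longest run:
  Position 1 ('c'): new char, reset run to 1
  Position 2 ('c'): continues run of 'c', length=2
  Position 3 ('c'): continues run of 'c', length=3
  Position 4 ('b'): new char, reset run to 1
  Position 5 ('a'): new char, reset run to 1
  Position 6 ('a'): continues run of 'a', length=2
  Position 7 ('b'): new char, reset run to 1
  Position 8 ('a'): new char, reset run to 1
  Position 9 ('b'): new char, reset run to 1
  Position 10 ('a'): new char, reset run to 1
  Position 11 ('b'): new char, reset run to 1
Longest run: 'c' with length 3

3


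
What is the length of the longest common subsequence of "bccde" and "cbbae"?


LCS of "bccde" and "cbbae"
DP table:
           c    b    b    a    e
      0    0    0    0    0    0
  b   0    0    1    1    1    1
  c   0    1    1    1    1    1
  c   0    1    1    1    1    1
  d   0    1    1    1    1    1
  e   0    1    1    1    1    2
LCS length = dp[5][5] = 2

2


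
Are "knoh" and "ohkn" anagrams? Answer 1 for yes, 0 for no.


Strings: "knoh", "ohkn"
Sorted first:  hkno
Sorted second: hkno
Sorted forms match => anagrams

1


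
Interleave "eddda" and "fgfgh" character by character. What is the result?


Interleaving "eddda" and "fgfgh":
  Position 0: 'e' from first, 'f' from second => "ef"
  Position 1: 'd' from first, 'g' from second => "dg"
  Position 2: 'd' from first, 'f' from second => "df"
  Position 3: 'd' from first, 'g' from second => "dg"
  Position 4: 'a' from first, 'h' from second => "ah"
Result: efdgdfdgah

efdgdfdgah


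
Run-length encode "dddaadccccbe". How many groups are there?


Input: dddaadccccbe
Scanning for consecutive runs:
  Group 1: 'd' x 3 (positions 0-2)
  Group 2: 'a' x 2 (positions 3-4)
  Group 3: 'd' x 1 (positions 5-5)
  Group 4: 'c' x 4 (positions 6-9)
  Group 5: 'b' x 1 (positions 10-10)
  Group 6: 'e' x 1 (positions 11-11)
Total groups: 6

6


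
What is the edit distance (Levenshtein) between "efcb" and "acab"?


Computing edit distance: "efcb" -> "acab"
DP table:
           a    c    a    b
      0    1    2    3    4
  e   1    1    2    3    4
  f   2    2    2    3    4
  c   3    3    2    3    4
  b   4    4    3    3    3
Edit distance = dp[4][4] = 3

3


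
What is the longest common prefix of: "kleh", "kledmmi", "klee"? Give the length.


Words: kleh, kledmmi, klee
  Position 0: all 'k' => match
  Position 1: all 'l' => match
  Position 2: all 'e' => match
  Position 3: ('h', 'd', 'e') => mismatch, stop
LCP = "kle" (length 3)

3


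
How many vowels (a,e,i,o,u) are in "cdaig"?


Input: cdaig
Checking each character:
  'c' at position 0: consonant
  'd' at position 1: consonant
  'a' at position 2: vowel (running total: 1)
  'i' at position 3: vowel (running total: 2)
  'g' at position 4: consonant
Total vowels: 2

2


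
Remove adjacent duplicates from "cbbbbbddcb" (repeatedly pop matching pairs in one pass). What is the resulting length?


Input: cbbbbbddcb
Stack-based adjacent duplicate removal:
  Read 'c': push. Stack: c
  Read 'b': push. Stack: cb
  Read 'b': matches stack top 'b' => pop. Stack: c
  Read 'b': push. Stack: cb
  Read 'b': matches stack top 'b' => pop. Stack: c
  Read 'b': push. Stack: cb
  Read 'd': push. Stack: cbd
  Read 'd': matches stack top 'd' => pop. Stack: cb
  Read 'c': push. Stack: cbc
  Read 'b': push. Stack: cbcb
Final stack: "cbcb" (length 4)

4


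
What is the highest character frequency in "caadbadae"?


Input: caadbadae
Character counts:
  'a': 4
  'b': 1
  'c': 1
  'd': 2
  'e': 1
Maximum frequency: 4

4


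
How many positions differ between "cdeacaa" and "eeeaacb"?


Comparing "cdeacaa" and "eeeaacb" position by position:
  Position 0: 'c' vs 'e' => DIFFER
  Position 1: 'd' vs 'e' => DIFFER
  Position 2: 'e' vs 'e' => same
  Position 3: 'a' vs 'a' => same
  Position 4: 'c' vs 'a' => DIFFER
  Position 5: 'a' vs 'c' => DIFFER
  Position 6: 'a' vs 'b' => DIFFER
Positions that differ: 5

5


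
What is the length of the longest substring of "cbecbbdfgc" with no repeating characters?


Input: "cbecbbdfgc"
Sliding window (track last position of each char):
  Position 0 ('c'): window [0,0] length 1 -- new best
  Position 1 ('b'): window [0,1] length 2 -- new best
  Position 2 ('e'): window [0,2] length 3 -- new best
  Position 3 ('c'): repeat (last at 0), move window start to 1
  Position 3 ('c'): window [1,3] length 3
  Position 4 ('b'): repeat (last at 1), move window start to 2
  Position 4 ('b'): window [2,4] length 3
  Position 5 ('b'): repeat (last at 4), move window start to 5
  Position 5 ('b'): window [5,5] length 1
  Position 6 ('d'): window [5,6] length 2
  Position 7 ('f'): window [5,7] length 3
  Position 8 ('g'): window [5,8] length 4 -- new best
  Position 9 ('c'): window [5,9] length 5 -- new best
Longest substring with no repeats: "bdfgc" with length 5

5


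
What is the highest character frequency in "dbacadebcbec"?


Input: dbacadebcbec
Character counts:
  'a': 2
  'b': 3
  'c': 3
  'd': 2
  'e': 2
Maximum frequency: 3

3


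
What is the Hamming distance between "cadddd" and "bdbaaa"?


Comparing "cadddd" and "bdbaaa" position by position:
  Position 0: 'c' vs 'b' => differ
  Position 1: 'a' vs 'd' => differ
  Position 2: 'd' vs 'b' => differ
  Position 3: 'd' vs 'a' => differ
  Position 4: 'd' vs 'a' => differ
  Position 5: 'd' vs 'a' => differ
Total differences (Hamming distance): 6

6


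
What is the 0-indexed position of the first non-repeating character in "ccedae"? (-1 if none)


Input: ccedae
Character frequencies:
  'a': 1
  'c': 2
  'd': 1
  'e': 2
Scanning left to right for freq == 1:
  Position 0 ('c'): freq=2, skip
  Position 1 ('c'): freq=2, skip
  Position 2 ('e'): freq=2, skip
  Position 3 ('d'): unique! => answer = 3

3


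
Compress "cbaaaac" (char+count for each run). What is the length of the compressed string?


Input: cbaaaac
Runs:
  'c' x 1 => "c1"
  'b' x 1 => "b1"
  'a' x 4 => "a4"
  'c' x 1 => "c1"
Compressed: "c1b1a4c1"
Compressed length: 8

8


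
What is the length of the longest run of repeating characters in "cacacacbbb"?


Input: "cacacacbbb"
Scanning for longest run:
  Position 1 ('a'): new char, reset run to 1
  Position 2 ('c'): new char, reset run to 1
  Position 3 ('a'): new char, reset run to 1
  Position 4 ('c'): new char, reset run to 1
  Position 5 ('a'): new char, reset run to 1
  Position 6 ('c'): new char, reset run to 1
  Position 7 ('b'): new char, reset run to 1
  Position 8 ('b'): continues run of 'b', length=2
  Position 9 ('b'): continues run of 'b', length=3
Longest run: 'b' with length 3

3


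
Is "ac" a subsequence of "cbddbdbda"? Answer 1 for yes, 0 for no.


Check if "ac" is a subsequence of "cbddbdbda"
Greedy scan:
  Position 0 ('c'): no match needed
  Position 1 ('b'): no match needed
  Position 2 ('d'): no match needed
  Position 3 ('d'): no match needed
  Position 4 ('b'): no match needed
  Position 5 ('d'): no match needed
  Position 6 ('b'): no match needed
  Position 7 ('d'): no match needed
  Position 8 ('a'): matches sub[0] = 'a'
Only matched 1/2 characters => not a subsequence

0


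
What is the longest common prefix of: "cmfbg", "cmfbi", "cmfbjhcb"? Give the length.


Words: cmfbg, cmfbi, cmfbjhcb
  Position 0: all 'c' => match
  Position 1: all 'm' => match
  Position 2: all 'f' => match
  Position 3: all 'b' => match
  Position 4: ('g', 'i', 'j') => mismatch, stop
LCP = "cmfb" (length 4)

4


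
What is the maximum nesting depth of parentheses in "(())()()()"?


Input: "(())()()()"
Tracking depth:
  Position 0 '(': depth becomes 1
  Position 1 '(': depth becomes 2
  Position 2 ')': depth becomes 1
  Position 3 ')': depth becomes 0
  Position 4 '(': depth becomes 1
  Position 5 ')': depth becomes 0
  Position 6 '(': depth becomes 1
  Position 7 ')': depth becomes 0
  Position 8 '(': depth becomes 1
  Position 9 ')': depth becomes 0
Maximum depth reached: 2

2


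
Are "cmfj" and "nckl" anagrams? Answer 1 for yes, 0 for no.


Strings: "cmfj", "nckl"
Sorted first:  cfjm
Sorted second: ckln
Differ at position 1: 'f' vs 'k' => not anagrams

0


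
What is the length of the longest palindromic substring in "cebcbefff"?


Input: "cebcbefff"
Checking substrings for palindromes:
  [1:6] "ebcbe" (len 5) => palindrome
  [2:5] "bcb" (len 3) => palindrome
  [6:9] "fff" (len 3) => palindrome
  [6:8] "ff" (len 2) => palindrome
  [7:9] "ff" (len 2) => palindrome
Longest palindromic substring: "ebcbe" with length 5

5


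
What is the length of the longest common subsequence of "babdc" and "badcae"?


LCS of "babdc" and "badcae"
DP table:
           b    a    d    c    a    e
      0    0    0    0    0    0    0
  b   0    1    1    1    1    1    1
  a   0    1    2    2    2    2    2
  b   0    1    2    2    2    2    2
  d   0    1    2    3    3    3    3
  c   0    1    2    3    4    4    4
LCS length = dp[5][6] = 4

4


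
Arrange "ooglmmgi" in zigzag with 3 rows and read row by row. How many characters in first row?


Zigzag "ooglmmgi" into 3 rows:
Placing characters:
  'o' => row 0
  'o' => row 1
  'g' => row 2
  'l' => row 1
  'm' => row 0
  'm' => row 1
  'g' => row 2
  'i' => row 1
Rows:
  Row 0: "om"
  Row 1: "olmi"
  Row 2: "gg"
First row length: 2

2


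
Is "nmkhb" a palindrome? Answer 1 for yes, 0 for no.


Input: nmkhb
Reversed: bhkmn
  Compare pos 0 ('n') with pos 4 ('b'): MISMATCH
  Compare pos 1 ('m') with pos 3 ('h'): MISMATCH
Result: not a palindrome

0


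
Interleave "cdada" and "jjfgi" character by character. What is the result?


Interleaving "cdada" and "jjfgi":
  Position 0: 'c' from first, 'j' from second => "cj"
  Position 1: 'd' from first, 'j' from second => "dj"
  Position 2: 'a' from first, 'f' from second => "af"
  Position 3: 'd' from first, 'g' from second => "dg"
  Position 4: 'a' from first, 'i' from second => "ai"
Result: cjdjafdgai

cjdjafdgai


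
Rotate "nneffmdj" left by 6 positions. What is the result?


Input: "nneffmdj", rotate left by 6
First 6 characters: "nneffm"
Remaining characters: "dj"
Concatenate remaining + first: "dj" + "nneffm" = "djnneffm"

djnneffm


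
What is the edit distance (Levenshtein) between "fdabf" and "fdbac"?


Computing edit distance: "fdabf" -> "fdbac"
DP table:
           f    d    b    a    c
      0    1    2    3    4    5
  f   1    0    1    2    3    4
  d   2    1    0    1    2    3
  a   3    2    1    1    1    2
  b   4    3    2    1    2    2
  f   5    4    3    2    2    3
Edit distance = dp[5][5] = 3

3


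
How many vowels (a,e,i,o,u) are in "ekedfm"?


Input: ekedfm
Checking each character:
  'e' at position 0: vowel (running total: 1)
  'k' at position 1: consonant
  'e' at position 2: vowel (running total: 2)
  'd' at position 3: consonant
  'f' at position 4: consonant
  'm' at position 5: consonant
Total vowels: 2

2


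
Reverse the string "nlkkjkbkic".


Input: nlkkjkbkic
Reading characters right to left:
  Position 9: 'c'
  Position 8: 'i'
  Position 7: 'k'
  Position 6: 'b'
  Position 5: 'k'
  Position 4: 'j'
  Position 3: 'k'
  Position 2: 'k'
  Position 1: 'l'
  Position 0: 'n'
Reversed: cikbkjkkln

cikbkjkkln


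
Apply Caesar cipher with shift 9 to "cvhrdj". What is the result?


Caesar cipher: shift "cvhrdj" by 9
  'c' (pos 2) + 9 = pos 11 = 'l'
  'v' (pos 21) + 9 = pos 4 = 'e'
  'h' (pos 7) + 9 = pos 16 = 'q'
  'r' (pos 17) + 9 = pos 0 = 'a'
  'd' (pos 3) + 9 = pos 12 = 'm'
  'j' (pos 9) + 9 = pos 18 = 's'
Result: leqams

leqams


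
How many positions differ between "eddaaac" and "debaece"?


Comparing "eddaaac" and "debaece" position by position:
  Position 0: 'e' vs 'd' => DIFFER
  Position 1: 'd' vs 'e' => DIFFER
  Position 2: 'd' vs 'b' => DIFFER
  Position 3: 'a' vs 'a' => same
  Position 4: 'a' vs 'e' => DIFFER
  Position 5: 'a' vs 'c' => DIFFER
  Position 6: 'c' vs 'e' => DIFFER
Positions that differ: 6

6


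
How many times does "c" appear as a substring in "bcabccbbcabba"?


Searching for "c" in "bcabccbbcabba"
Scanning each position:
  Position 0: "b" => no
  Position 1: "c" => MATCH
  Position 2: "a" => no
  Position 3: "b" => no
  Position 4: "c" => MATCH
  Position 5: "c" => MATCH
  Position 6: "b" => no
  Position 7: "b" => no
  Position 8: "c" => MATCH
  Position 9: "a" => no
  Position 10: "b" => no
  Position 11: "b" => no
  Position 12: "a" => no
Total occurrences: 4

4


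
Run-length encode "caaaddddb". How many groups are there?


Input: caaaddddb
Scanning for consecutive runs:
  Group 1: 'c' x 1 (positions 0-0)
  Group 2: 'a' x 3 (positions 1-3)
  Group 3: 'd' x 4 (positions 4-7)
  Group 4: 'b' x 1 (positions 8-8)
Total groups: 4

4


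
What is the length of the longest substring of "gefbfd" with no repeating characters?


Input: "gefbfd"
Sliding window (track last position of each char):
  Position 0 ('g'): window [0,0] length 1 -- new best
  Position 1 ('e'): window [0,1] length 2 -- new best
  Position 2 ('f'): window [0,2] length 3 -- new best
  Position 3 ('b'): window [0,3] length 4 -- new best
  Position 4 ('f'): repeat (last at 2), move window start to 3
  Position 4 ('f'): window [3,4] length 2
  Position 5 ('d'): window [3,5] length 3
Longest substring with no repeats: "gefb" with length 4

4


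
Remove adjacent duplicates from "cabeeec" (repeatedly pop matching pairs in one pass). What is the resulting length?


Input: cabeeec
Stack-based adjacent duplicate removal:
  Read 'c': push. Stack: c
  Read 'a': push. Stack: ca
  Read 'b': push. Stack: cab
  Read 'e': push. Stack: cabe
  Read 'e': matches stack top 'e' => pop. Stack: cab
  Read 'e': push. Stack: cabe
  Read 'c': push. Stack: cabec
Final stack: "cabec" (length 5)

5


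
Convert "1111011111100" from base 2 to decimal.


Input: "1111011111100" in base 2
Positional expansion:
  Digit '1' (value 1) x 2^12 = 4096
  Digit '1' (value 1) x 2^11 = 2048
  Digit '1' (value 1) x 2^10 = 1024
  Digit '1' (value 1) x 2^9 = 512
  Digit '0' (value 0) x 2^8 = 0
  Digit '1' (value 1) x 2^7 = 128
  Digit '1' (value 1) x 2^6 = 64
  Digit '1' (value 1) x 2^5 = 32
  Digit '1' (value 1) x 2^4 = 16
  Digit '1' (value 1) x 2^3 = 8
  Digit '1' (value 1) x 2^2 = 4
  Digit '0' (value 0) x 2^1 = 0
  Digit '0' (value 0) x 2^0 = 0
Sum = 7932

7932


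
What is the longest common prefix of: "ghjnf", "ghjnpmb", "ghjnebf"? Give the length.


Words: ghjnf, ghjnpmb, ghjnebf
  Position 0: all 'g' => match
  Position 1: all 'h' => match
  Position 2: all 'j' => match
  Position 3: all 'n' => match
  Position 4: ('f', 'p', 'e') => mismatch, stop
LCP = "ghjn" (length 4)

4


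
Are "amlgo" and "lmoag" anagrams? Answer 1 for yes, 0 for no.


Strings: "amlgo", "lmoag"
Sorted first:  aglmo
Sorted second: aglmo
Sorted forms match => anagrams

1


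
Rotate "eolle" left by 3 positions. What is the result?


Input: "eolle", rotate left by 3
First 3 characters: "eol"
Remaining characters: "le"
Concatenate remaining + first: "le" + "eol" = "leeol"

leeol


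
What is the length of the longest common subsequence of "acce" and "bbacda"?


LCS of "acce" and "bbacda"
DP table:
           b    b    a    c    d    a
      0    0    0    0    0    0    0
  a   0    0    0    1    1    1    1
  c   0    0    0    1    2    2    2
  c   0    0    0    1    2    2    2
  e   0    0    0    1    2    2    2
LCS length = dp[4][6] = 2

2


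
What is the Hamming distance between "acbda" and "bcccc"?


Comparing "acbda" and "bcccc" position by position:
  Position 0: 'a' vs 'b' => differ
  Position 1: 'c' vs 'c' => same
  Position 2: 'b' vs 'c' => differ
  Position 3: 'd' vs 'c' => differ
  Position 4: 'a' vs 'c' => differ
Total differences (Hamming distance): 4

4


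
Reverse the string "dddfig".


Input: dddfig
Reading characters right to left:
  Position 5: 'g'
  Position 4: 'i'
  Position 3: 'f'
  Position 2: 'd'
  Position 1: 'd'
  Position 0: 'd'
Reversed: gifddd

gifddd


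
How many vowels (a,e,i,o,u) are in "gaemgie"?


Input: gaemgie
Checking each character:
  'g' at position 0: consonant
  'a' at position 1: vowel (running total: 1)
  'e' at position 2: vowel (running total: 2)
  'm' at position 3: consonant
  'g' at position 4: consonant
  'i' at position 5: vowel (running total: 3)
  'e' at position 6: vowel (running total: 4)
Total vowels: 4

4


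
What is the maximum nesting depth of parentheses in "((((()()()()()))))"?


Input: "((((()()()()()))))"
Tracking depth:
  Position 0 '(': depth becomes 1
  Position 1 '(': depth becomes 2
  Position 2 '(': depth becomes 3
  Position 3 '(': depth becomes 4
  Position 4 '(': depth becomes 5
  Position 5 ')': depth becomes 4
  Position 6 '(': depth becomes 5
  Position 7 ')': depth becomes 4
  Position 8 '(': depth becomes 5
  Position 9 ')': depth becomes 4
  Position 10 '(': depth becomes 5
  Position 11 ')': depth becomes 4
  Position 12 '(': depth becomes 5
  Position 13 ')': depth becomes 4
  Position 14 ')': depth becomes 3
  Position 15 ')': depth becomes 2
  Position 16 ')': depth becomes 1
  Position 17 ')': depth becomes 0
Maximum depth reached: 5

5


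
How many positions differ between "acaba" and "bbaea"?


Comparing "acaba" and "bbaea" position by position:
  Position 0: 'a' vs 'b' => DIFFER
  Position 1: 'c' vs 'b' => DIFFER
  Position 2: 'a' vs 'a' => same
  Position 3: 'b' vs 'e' => DIFFER
  Position 4: 'a' vs 'a' => same
Positions that differ: 3

3


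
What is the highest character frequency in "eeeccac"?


Input: eeeccac
Character counts:
  'a': 1
  'c': 3
  'e': 3
Maximum frequency: 3

3


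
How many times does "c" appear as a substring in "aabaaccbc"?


Searching for "c" in "aabaaccbc"
Scanning each position:
  Position 0: "a" => no
  Position 1: "a" => no
  Position 2: "b" => no
  Position 3: "a" => no
  Position 4: "a" => no
  Position 5: "c" => MATCH
  Position 6: "c" => MATCH
  Position 7: "b" => no
  Position 8: "c" => MATCH
Total occurrences: 3

3


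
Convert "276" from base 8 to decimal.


Input: "276" in base 8
Positional expansion:
  Digit '2' (value 2) x 8^2 = 128
  Digit '7' (value 7) x 8^1 = 56
  Digit '6' (value 6) x 8^0 = 6
Sum = 190

190


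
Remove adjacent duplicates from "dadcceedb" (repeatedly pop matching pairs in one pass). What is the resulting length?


Input: dadcceedb
Stack-based adjacent duplicate removal:
  Read 'd': push. Stack: d
  Read 'a': push. Stack: da
  Read 'd': push. Stack: dad
  Read 'c': push. Stack: dadc
  Read 'c': matches stack top 'c' => pop. Stack: dad
  Read 'e': push. Stack: dade
  Read 'e': matches stack top 'e' => pop. Stack: dad
  Read 'd': matches stack top 'd' => pop. Stack: da
  Read 'b': push. Stack: dab
Final stack: "dab" (length 3)

3


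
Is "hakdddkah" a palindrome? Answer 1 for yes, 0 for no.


Input: hakdddkah
Reversed: hakdddkah
  Compare pos 0 ('h') with pos 8 ('h'): match
  Compare pos 1 ('a') with pos 7 ('a'): match
  Compare pos 2 ('k') with pos 6 ('k'): match
  Compare pos 3 ('d') with pos 5 ('d'): match
Result: palindrome

1


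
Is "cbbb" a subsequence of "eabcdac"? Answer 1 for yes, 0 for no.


Check if "cbbb" is a subsequence of "eabcdac"
Greedy scan:
  Position 0 ('e'): no match needed
  Position 1 ('a'): no match needed
  Position 2 ('b'): no match needed
  Position 3 ('c'): matches sub[0] = 'c'
  Position 4 ('d'): no match needed
  Position 5 ('a'): no match needed
  Position 6 ('c'): no match needed
Only matched 1/4 characters => not a subsequence

0


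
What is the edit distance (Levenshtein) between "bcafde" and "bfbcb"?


Computing edit distance: "bcafde" -> "bfbcb"
DP table:
           b    f    b    c    b
      0    1    2    3    4    5
  b   1    0    1    2    3    4
  c   2    1    1    2    2    3
  a   3    2    2    2    3    3
  f   4    3    2    3    3    4
  d   5    4    3    3    4    4
  e   6    5    4    4    4    5
Edit distance = dp[6][5] = 5

5


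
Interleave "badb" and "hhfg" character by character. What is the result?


Interleaving "badb" and "hhfg":
  Position 0: 'b' from first, 'h' from second => "bh"
  Position 1: 'a' from first, 'h' from second => "ah"
  Position 2: 'd' from first, 'f' from second => "df"
  Position 3: 'b' from first, 'g' from second => "bg"
Result: bhahdfbg

bhahdfbg


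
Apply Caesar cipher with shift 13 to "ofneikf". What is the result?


Caesar cipher: shift "ofneikf" by 13
  'o' (pos 14) + 13 = pos 1 = 'b'
  'f' (pos 5) + 13 = pos 18 = 's'
  'n' (pos 13) + 13 = pos 0 = 'a'
  'e' (pos 4) + 13 = pos 17 = 'r'
  'i' (pos 8) + 13 = pos 21 = 'v'
  'k' (pos 10) + 13 = pos 23 = 'x'
  'f' (pos 5) + 13 = pos 18 = 's'
Result: bsarvxs

bsarvxs


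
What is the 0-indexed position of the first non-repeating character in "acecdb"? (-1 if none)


Input: acecdb
Character frequencies:
  'a': 1
  'b': 1
  'c': 2
  'd': 1
  'e': 1
Scanning left to right for freq == 1:
  Position 0 ('a'): unique! => answer = 0

0


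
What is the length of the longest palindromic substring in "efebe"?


Input: "efebe"
Checking substrings for palindromes:
  [0:3] "efe" (len 3) => palindrome
  [2:5] "ebe" (len 3) => palindrome
Longest palindromic substring: "efe" with length 3

3


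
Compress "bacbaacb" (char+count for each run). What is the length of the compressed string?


Input: bacbaacb
Runs:
  'b' x 1 => "b1"
  'a' x 1 => "a1"
  'c' x 1 => "c1"
  'b' x 1 => "b1"
  'a' x 2 => "a2"
  'c' x 1 => "c1"
  'b' x 1 => "b1"
Compressed: "b1a1c1b1a2c1b1"
Compressed length: 14

14


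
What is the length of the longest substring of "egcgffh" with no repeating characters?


Input: "egcgffh"
Sliding window (track last position of each char):
  Position 0 ('e'): window [0,0] length 1 -- new best
  Position 1 ('g'): window [0,1] length 2 -- new best
  Position 2 ('c'): window [0,2] length 3 -- new best
  Position 3 ('g'): repeat (last at 1), move window start to 2
  Position 3 ('g'): window [2,3] length 2
  Position 4 ('f'): window [2,4] length 3
  Position 5 ('f'): repeat (last at 4), move window start to 5
  Position 5 ('f'): window [5,5] length 1
  Position 6 ('h'): window [5,6] length 2
Longest substring with no repeats: "egc" with length 3

3


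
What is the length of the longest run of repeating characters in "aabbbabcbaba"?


Input: "aabbbabcbaba"
Scanning for longest run:
  Position 1 ('a'): continues run of 'a', length=2
  Position 2 ('b'): new char, reset run to 1
  Position 3 ('b'): continues run of 'b', length=2
  Position 4 ('b'): continues run of 'b', length=3
  Position 5 ('a'): new char, reset run to 1
  Position 6 ('b'): new char, reset run to 1
  Position 7 ('c'): new char, reset run to 1
  Position 8 ('b'): new char, reset run to 1
  Position 9 ('a'): new char, reset run to 1
  Position 10 ('b'): new char, reset run to 1
  Position 11 ('a'): new char, reset run to 1
Longest run: 'b' with length 3

3


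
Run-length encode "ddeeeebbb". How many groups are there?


Input: ddeeeebbb
Scanning for consecutive runs:
  Group 1: 'd' x 2 (positions 0-1)
  Group 2: 'e' x 4 (positions 2-5)
  Group 3: 'b' x 3 (positions 6-8)
Total groups: 3

3


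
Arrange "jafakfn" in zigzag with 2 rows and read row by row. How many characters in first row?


Zigzag "jafakfn" into 2 rows:
Placing characters:
  'j' => row 0
  'a' => row 1
  'f' => row 0
  'a' => row 1
  'k' => row 0
  'f' => row 1
  'n' => row 0
Rows:
  Row 0: "jfkn"
  Row 1: "aaf"
First row length: 4

4


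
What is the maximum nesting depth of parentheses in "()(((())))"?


Input: "()(((())))"
Tracking depth:
  Position 0 '(': depth becomes 1
  Position 1 ')': depth becomes 0
  Position 2 '(': depth becomes 1
  Position 3 '(': depth becomes 2
  Position 4 '(': depth becomes 3
  Position 5 '(': depth becomes 4
  Position 6 ')': depth becomes 3
  Position 7 ')': depth becomes 2
  Position 8 ')': depth becomes 1
  Position 9 ')': depth becomes 0
Maximum depth reached: 4

4


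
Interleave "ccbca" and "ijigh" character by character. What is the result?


Interleaving "ccbca" and "ijigh":
  Position 0: 'c' from first, 'i' from second => "ci"
  Position 1: 'c' from first, 'j' from second => "cj"
  Position 2: 'b' from first, 'i' from second => "bi"
  Position 3: 'c' from first, 'g' from second => "cg"
  Position 4: 'a' from first, 'h' from second => "ah"
Result: cicjbicgah

cicjbicgah


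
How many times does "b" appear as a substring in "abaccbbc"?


Searching for "b" in "abaccbbc"
Scanning each position:
  Position 0: "a" => no
  Position 1: "b" => MATCH
  Position 2: "a" => no
  Position 3: "c" => no
  Position 4: "c" => no
  Position 5: "b" => MATCH
  Position 6: "b" => MATCH
  Position 7: "c" => no
Total occurrences: 3

3


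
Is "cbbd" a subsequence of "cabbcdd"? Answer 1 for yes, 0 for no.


Check if "cbbd" is a subsequence of "cabbcdd"
Greedy scan:
  Position 0 ('c'): matches sub[0] = 'c'
  Position 1 ('a'): no match needed
  Position 2 ('b'): matches sub[1] = 'b'
  Position 3 ('b'): matches sub[2] = 'b'
  Position 4 ('c'): no match needed
  Position 5 ('d'): matches sub[3] = 'd'
  Position 6 ('d'): no match needed
All 4 characters matched => is a subsequence

1


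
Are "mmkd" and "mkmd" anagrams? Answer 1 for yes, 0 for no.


Strings: "mmkd", "mkmd"
Sorted first:  dkmm
Sorted second: dkmm
Sorted forms match => anagrams

1


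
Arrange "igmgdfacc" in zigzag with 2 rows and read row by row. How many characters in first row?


Zigzag "igmgdfacc" into 2 rows:
Placing characters:
  'i' => row 0
  'g' => row 1
  'm' => row 0
  'g' => row 1
  'd' => row 0
  'f' => row 1
  'a' => row 0
  'c' => row 1
  'c' => row 0
Rows:
  Row 0: "imdac"
  Row 1: "ggfc"
First row length: 5

5


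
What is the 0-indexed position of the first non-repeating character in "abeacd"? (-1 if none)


Input: abeacd
Character frequencies:
  'a': 2
  'b': 1
  'c': 1
  'd': 1
  'e': 1
Scanning left to right for freq == 1:
  Position 0 ('a'): freq=2, skip
  Position 1 ('b'): unique! => answer = 1

1


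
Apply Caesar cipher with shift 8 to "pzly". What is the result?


Caesar cipher: shift "pzly" by 8
  'p' (pos 15) + 8 = pos 23 = 'x'
  'z' (pos 25) + 8 = pos 7 = 'h'
  'l' (pos 11) + 8 = pos 19 = 't'
  'y' (pos 24) + 8 = pos 6 = 'g'
Result: xhtg

xhtg


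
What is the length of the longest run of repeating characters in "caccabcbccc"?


Input: "caccabcbccc"
Scanning for longest run:
  Position 1 ('a'): new char, reset run to 1
  Position 2 ('c'): new char, reset run to 1
  Position 3 ('c'): continues run of 'c', length=2
  Position 4 ('a'): new char, reset run to 1
  Position 5 ('b'): new char, reset run to 1
  Position 6 ('c'): new char, reset run to 1
  Position 7 ('b'): new char, reset run to 1
  Position 8 ('c'): new char, reset run to 1
  Position 9 ('c'): continues run of 'c', length=2
  Position 10 ('c'): continues run of 'c', length=3
Longest run: 'c' with length 3

3
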